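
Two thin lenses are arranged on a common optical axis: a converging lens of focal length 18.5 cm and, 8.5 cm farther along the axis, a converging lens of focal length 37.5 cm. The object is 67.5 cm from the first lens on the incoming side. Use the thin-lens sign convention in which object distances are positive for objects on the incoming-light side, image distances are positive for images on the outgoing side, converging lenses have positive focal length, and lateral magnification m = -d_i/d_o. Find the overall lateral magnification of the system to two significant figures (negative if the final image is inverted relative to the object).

Lens 1: 1/d_i1 = 1/f_1 - 1/d_o1 = 1/18.5 - 1/67.5 = 0.03924 cm^-1, so d_i1 = 25.485 cm.
m_1 = -(25.485)/67.5 = -0.3776.
Since 25.485 cm > 8.5 cm, the first image lies past the second lens and serves as a virtual object: d_o2 = L - d_i1 = -16.985 cm.
Lens 2: 1/d_i2 = 1/f_2 - 1/d_o2 = 1/37.5 - 1/(-16.985) = 0.08554 cm^-1, so d_i2 = 11.690 cm.
m_2 = -(11.690)/(-16.985) = 0.6883.
Overall magnification: m = m_1 m_2 = -0.2599.

-0.26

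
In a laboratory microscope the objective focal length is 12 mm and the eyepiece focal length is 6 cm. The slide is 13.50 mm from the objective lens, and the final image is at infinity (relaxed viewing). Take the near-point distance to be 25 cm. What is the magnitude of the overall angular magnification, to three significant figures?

Convert to cm: f_obj = 12 mm = 1.2 cm; d_o = 13.50 mm = 1.35 cm.
Objective: 1/d_i = 1/f_obj - 1/d_o = 1/1.2 - 1/1.35 = 0.09259 cm^-1, so d_i = 10.800 cm.
m_obj = -d_i/d_o = -10.800/1.35 = -8.000.
Eyepiece angular magnification (image at infinity): M_eye = D/f_e = 25/6 = 4.167.
Overall M = m_obj x M_eye = (-8.000)(4.167) = -33.33.
|M| = 33.33.

33.3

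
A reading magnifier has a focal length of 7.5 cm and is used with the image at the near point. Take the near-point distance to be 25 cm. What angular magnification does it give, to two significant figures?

M = 1 + D/f = 1 + 25/7.5 = 4.333.

4.3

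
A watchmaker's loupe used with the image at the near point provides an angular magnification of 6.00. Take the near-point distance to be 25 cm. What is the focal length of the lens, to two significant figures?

For the image at the near point, M = 1 + D/f.
f = D/(M - 1) = 25/(6.0 - 1) = 5.000 cm.

5.0 cm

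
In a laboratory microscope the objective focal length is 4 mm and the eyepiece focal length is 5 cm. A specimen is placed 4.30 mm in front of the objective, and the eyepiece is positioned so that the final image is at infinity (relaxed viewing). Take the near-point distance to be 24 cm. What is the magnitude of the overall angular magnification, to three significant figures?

64.0

Convert to cm: f_obj = 4 mm = 0.4 cm; d_o = 4.30 mm = 0.43 cm.
Objective: 1/d_i = 1/f_obj - 1/d_o = 1/0.4 - 1/0.43 = 0.17442 cm^-1, so d_i = 5.733 cm.
m_obj = -d_i/d_o = -5.733/0.43 = -13.333.
Eyepiece angular magnification (image at infinity): M_eye = D/f_e = 24/5 = 4.800.
Overall M = m_obj x M_eye = (-13.333)(4.800) = -64.00.
|M| = 64.00.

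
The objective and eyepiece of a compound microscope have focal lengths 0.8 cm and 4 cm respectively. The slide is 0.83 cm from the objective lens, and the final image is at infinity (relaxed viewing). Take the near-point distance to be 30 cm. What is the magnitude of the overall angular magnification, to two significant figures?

200

Objective: 1/d_i = 1/f_obj - 1/d_o = 1/0.8 - 1/0.83 = 0.04518 cm^-1, so d_i = 22.133 cm.
m_obj = -d_i/d_o = -22.133/0.83 = -26.667.
Eyepiece angular magnification (image at infinity): M_eye = D/f_e = 30/4 = 7.500.
Overall M = m_obj x M_eye = (-26.667)(7.500) = -200.00.
|M| = 200.00.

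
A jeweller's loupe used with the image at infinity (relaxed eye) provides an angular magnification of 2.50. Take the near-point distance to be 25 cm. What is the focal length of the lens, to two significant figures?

10 cm

For the image at infinity, M = D/f.
f = D/M = 25/2.5 = 10.000 cm.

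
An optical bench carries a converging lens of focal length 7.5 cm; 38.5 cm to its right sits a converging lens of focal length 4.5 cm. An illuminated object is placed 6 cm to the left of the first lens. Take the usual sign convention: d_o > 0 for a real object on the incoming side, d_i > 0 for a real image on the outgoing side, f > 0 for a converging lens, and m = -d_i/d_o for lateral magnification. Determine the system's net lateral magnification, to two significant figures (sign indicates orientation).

First lens: d_i1 = 1/(1/7.5 - 1/6) = -30.000 cm.
m_1 = -(-30.000)/6 = 5.0000.
The intermediate image is virtual, 30.000 cm to the left of lens 1, so d_o2 = L - d_i1 = 38.5 - (-30.000) = 68.500 cm.
Second lens: d_i2 = 1/(1/4.5 - 1/(68.500)) = 4.816 cm.
m_2 = -(4.816)/(68.500) = -0.0703.
Overall magnification: m = m_1 m_2 = -0.3516.

-0.35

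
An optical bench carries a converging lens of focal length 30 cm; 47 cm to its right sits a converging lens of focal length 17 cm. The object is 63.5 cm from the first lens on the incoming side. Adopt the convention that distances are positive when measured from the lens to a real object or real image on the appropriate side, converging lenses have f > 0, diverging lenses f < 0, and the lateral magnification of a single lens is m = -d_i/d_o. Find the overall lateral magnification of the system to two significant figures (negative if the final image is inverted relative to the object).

-0.57

First lens: d_i1 = 1/(1/30 - 1/63.5) = 56.866 cm.
m_1 = -(56.866)/63.5 = -0.8955.
This image would form 56.866 cm past lens 1, i.e. 9.866 cm beyond lens 2, so it is a virtual object for lens 2: d_o2 = 47 - 56.866 = -9.866 cm.
Second lens: d_i2 = 1/(1/17 - 1/(-9.866)) = 6.243 cm.
m_2 = -(6.243)/(-9.866) = 0.6328.
Total m = m_1 x m_2 = (-0.8955)(0.6328) = -0.5667.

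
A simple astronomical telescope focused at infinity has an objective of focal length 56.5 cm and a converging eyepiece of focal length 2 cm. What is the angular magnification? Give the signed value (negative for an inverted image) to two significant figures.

M = -f_obj/f_eye = -56.5/(2) = -28.250.

-28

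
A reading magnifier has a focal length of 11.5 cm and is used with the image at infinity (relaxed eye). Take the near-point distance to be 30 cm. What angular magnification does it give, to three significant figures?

2.61

M = D/f = 30/11.5 = 2.609.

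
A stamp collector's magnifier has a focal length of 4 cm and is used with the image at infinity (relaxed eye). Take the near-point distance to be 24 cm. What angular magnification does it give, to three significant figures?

M = D/f = 24/4 = 6.000.

6.00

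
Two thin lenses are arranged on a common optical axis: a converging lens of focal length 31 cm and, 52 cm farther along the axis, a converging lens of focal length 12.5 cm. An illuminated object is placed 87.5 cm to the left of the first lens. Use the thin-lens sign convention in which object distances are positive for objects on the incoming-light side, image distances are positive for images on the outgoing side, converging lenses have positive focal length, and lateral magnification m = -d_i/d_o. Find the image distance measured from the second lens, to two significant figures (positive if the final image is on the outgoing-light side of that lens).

-5.9 cm

Applying the thin-lens equation to the first lens, 1/31 = 1/87.5 + 1/d_i1, which gives d_i1 = 48.009 cm.
The intermediate image is 48.009 cm to the right of lens 1, so d_o2 = L - d_i1 = 52 - 48.009 = 3.991 cm.
Applying the thin-lens equation again with f_2 = 12.5 cm and d_o2 = 3.991 cm gives d_i2 = -5.863 cm.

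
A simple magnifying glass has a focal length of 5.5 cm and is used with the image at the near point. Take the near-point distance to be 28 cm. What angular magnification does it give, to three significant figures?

M = 1 + D/f = 1 + 28/5.5 = 6.091.

6.09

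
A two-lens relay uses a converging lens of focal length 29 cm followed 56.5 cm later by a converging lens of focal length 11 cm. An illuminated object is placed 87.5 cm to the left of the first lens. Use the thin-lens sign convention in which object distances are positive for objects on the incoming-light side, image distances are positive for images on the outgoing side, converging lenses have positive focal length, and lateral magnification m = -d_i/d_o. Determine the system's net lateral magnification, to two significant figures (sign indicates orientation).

First lens: d_i1 = 1/(1/29 - 1/87.5) = 43.376 cm.
m_1 = -(43.376)/87.5 = -0.4957.
Object distance for lens 2: d_o2 = 56.5 - 43.376 = 13.124 cm.
Second lens: d_i2 = 1/(1/11 - 1/(13.124)) = 67.970 cm.
m_2 = -(67.970)/(13.124) = -5.1791.
Overall magnification: m = m_1 m_2 = 2.5674.

2.6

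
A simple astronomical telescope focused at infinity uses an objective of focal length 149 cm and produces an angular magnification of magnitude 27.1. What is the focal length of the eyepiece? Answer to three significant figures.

5.50 cm

|M| = f_obj/f_eye, so f_eye = f_obj/|M| = 149/27.1 = 5.498 cm.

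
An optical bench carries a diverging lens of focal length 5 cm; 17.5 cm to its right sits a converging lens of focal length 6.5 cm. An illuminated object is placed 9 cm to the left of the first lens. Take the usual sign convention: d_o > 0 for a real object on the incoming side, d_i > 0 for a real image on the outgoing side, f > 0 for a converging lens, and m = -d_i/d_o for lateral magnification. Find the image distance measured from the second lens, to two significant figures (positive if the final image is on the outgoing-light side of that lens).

Lens 1: 1/d_i1 = 1/f_1 - 1/d_o1 = 1/(-5) - 1/9 = -0.31111 cm^-1, so d_i1 = -3.214 cm.
The intermediate image is virtual, 3.214 cm to the left of lens 1, so d_o2 = L - d_i1 = 17.5 - (-3.214) = 20.714 cm.
Lens 2: 1/d_i2 = 1/f_2 - 1/d_o2 = 1/6.5 - 1/(20.714) = 0.10557 cm^-1, so d_i2 = 9.472 cm.

9.5 cm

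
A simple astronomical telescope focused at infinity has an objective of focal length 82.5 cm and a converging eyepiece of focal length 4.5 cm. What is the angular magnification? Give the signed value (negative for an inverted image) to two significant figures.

M = -f_obj/f_eye = -82.5/(4.5) = -18.333.

-18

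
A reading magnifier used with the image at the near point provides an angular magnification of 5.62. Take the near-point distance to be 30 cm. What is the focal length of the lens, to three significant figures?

For the image at the near point, M = 1 + D/f.
f = D/(M - 1) = 30/(5.62 - 1) = 6.494 cm.

6.49 cm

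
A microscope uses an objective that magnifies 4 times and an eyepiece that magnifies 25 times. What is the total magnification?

100

The overall magnification of a compound microscope is the product of the objective and eyepiece magnifications:
M = M_obj x M_eye = 4 x 25 = 100.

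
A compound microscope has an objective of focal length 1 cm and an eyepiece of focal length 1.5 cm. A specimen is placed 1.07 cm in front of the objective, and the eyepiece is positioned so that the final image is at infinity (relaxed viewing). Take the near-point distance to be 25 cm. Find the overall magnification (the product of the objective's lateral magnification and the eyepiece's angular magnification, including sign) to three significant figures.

-238

Objective: 1/d_i = 1/f_obj - 1/d_o = 1/1 - 1/1.07 = 0.06542 cm^-1, so d_i = 15.286 cm.
m_obj = -d_i/d_o = -15.286/1.07 = -14.286.
Eyepiece angular magnification (image at infinity): M_eye = D/f_e = 25/1.5 = 16.667.
Overall M = m_obj x M_eye = (-14.286)(16.667) = -238.10.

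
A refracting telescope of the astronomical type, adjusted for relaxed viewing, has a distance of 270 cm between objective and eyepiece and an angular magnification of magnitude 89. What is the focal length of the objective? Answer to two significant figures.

270 cm

In normal adjustment the tube length equals f_obj + f_eye and |M| = f_obj/f_eye.
So f_obj = 89 f_eye and 89 f_eye + f_eye = 270 cm, giving f_eye = 270/90 = 3.000 cm and f_obj = 267.000 cm.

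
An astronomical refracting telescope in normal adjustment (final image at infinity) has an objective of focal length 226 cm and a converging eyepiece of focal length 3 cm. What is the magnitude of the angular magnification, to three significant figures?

|M| = f_obj/|f_eye| = 226/3 = 75.333.

75.3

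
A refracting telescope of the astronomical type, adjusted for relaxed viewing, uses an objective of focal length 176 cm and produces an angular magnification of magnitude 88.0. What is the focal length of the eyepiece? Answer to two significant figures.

2.0 cm

|M| = f_obj/f_eye, so f_eye = f_obj/|M| = 176/88.0 = 2.000 cm.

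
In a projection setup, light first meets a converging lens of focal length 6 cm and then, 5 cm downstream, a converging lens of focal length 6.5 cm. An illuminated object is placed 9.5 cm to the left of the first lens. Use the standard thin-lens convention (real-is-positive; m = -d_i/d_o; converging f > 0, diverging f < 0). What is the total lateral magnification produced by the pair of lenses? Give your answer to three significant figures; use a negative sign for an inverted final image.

First lens: d_i1 = 1/(1/6 - 1/9.5) = 16.286 cm.
m_1 = -(16.286)/9.5 = -1.7143.
This image would form 16.286 cm past lens 1, i.e. 11.286 cm beyond lens 2, so it is a virtual object for lens 2: d_o2 = 5 - 16.286 = -11.286 cm.
Second lens: d_i2 = 1/(1/6.5 - 1/(-11.286)) = 4.124 cm.
m_2 = -(4.124)/(-11.286) = 0.3655.
Total m = m_1 x m_2 = (-1.7143)(0.3655) = -0.6265.

-0.627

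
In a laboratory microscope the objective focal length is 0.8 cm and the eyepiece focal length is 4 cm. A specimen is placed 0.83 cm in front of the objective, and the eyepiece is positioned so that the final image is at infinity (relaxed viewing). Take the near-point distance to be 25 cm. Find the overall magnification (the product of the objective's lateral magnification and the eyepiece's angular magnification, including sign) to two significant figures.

Objective: 1/d_i = 1/f_obj - 1/d_o = 1/0.8 - 1/0.83 = 0.04518 cm^-1, so d_i = 22.133 cm.
m_obj = -d_i/d_o = -22.133/0.83 = -26.667.
Eyepiece angular magnification (image at infinity): M_eye = D/f_e = 25/4 = 6.250.
Overall M = m_obj x M_eye = (-26.667)(6.250) = -166.67.

-170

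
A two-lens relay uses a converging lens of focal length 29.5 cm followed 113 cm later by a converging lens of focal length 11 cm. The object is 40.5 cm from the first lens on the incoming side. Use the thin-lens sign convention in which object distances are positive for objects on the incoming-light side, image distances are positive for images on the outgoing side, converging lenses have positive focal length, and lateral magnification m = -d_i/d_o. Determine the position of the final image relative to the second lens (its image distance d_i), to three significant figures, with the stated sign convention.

First lens: d_i1 = 1/(1/29.5 - 1/40.5) = 108.614 cm.
That image sits 4.386 cm in front of the second lens, so d_o2 = 4.386 cm.
Second lens: d_i2 = 1/(1/11 - 1/(4.386)) = -7.296 cm.

-7.30 cm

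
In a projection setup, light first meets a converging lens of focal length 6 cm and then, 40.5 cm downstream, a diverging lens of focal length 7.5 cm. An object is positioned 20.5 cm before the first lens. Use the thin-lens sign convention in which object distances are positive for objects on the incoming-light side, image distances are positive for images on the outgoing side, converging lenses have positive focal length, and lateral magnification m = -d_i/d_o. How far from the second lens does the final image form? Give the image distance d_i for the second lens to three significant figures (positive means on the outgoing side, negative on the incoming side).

-6.08 cm

Lens 1: 1/d_i1 = 1/f_1 - 1/d_o1 = 1/6 - 1/20.5 = 0.11789 cm^-1, so d_i1 = 8.483 cm.
Object distance for lens 2: d_o2 = 40.5 - 8.483 = 32.017 cm.
Lens 2: 1/d_i2 = 1/f_2 - 1/d_o2 = 1/(-7.5) - 1/(32.017) = -0.16457 cm^-1, so d_i2 = -6.077 cm.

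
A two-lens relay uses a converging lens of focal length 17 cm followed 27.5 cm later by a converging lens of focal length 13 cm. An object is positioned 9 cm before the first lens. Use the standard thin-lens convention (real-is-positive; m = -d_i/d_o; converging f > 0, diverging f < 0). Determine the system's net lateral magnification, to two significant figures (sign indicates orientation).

Applying the thin-lens equation to the first lens, 1/17 = 1/9 + 1/d_i1, which gives d_i1 = -19.125 cm.
Its lateral magnification is m_1 = -d_i1/d_o1 = -(-19.125)/9 = 2.1250.
With d_i1 < 0 the first image is virtual and lies on the object side; the object distance for lens 2 is d_o2 = 27.5 - (-19.125) = 46.625 cm.
Applying the thin-lens equation again with f_2 = 13 cm and d_o2 = 46.625 cm gives d_i2 = 18.026 cm.
m_2 = -(18.026)/(46.625) = -0.3866.
Overall magnification: m = m_1 m_2 = -0.8216.

-0.82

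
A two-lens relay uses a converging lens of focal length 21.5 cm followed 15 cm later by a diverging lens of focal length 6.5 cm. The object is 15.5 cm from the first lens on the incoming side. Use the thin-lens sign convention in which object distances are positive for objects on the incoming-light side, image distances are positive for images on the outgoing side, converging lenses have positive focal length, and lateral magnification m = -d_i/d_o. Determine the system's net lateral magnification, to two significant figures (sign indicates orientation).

First lens: d_i1 = 1/(1/21.5 - 1/15.5) = -55.542 cm.
m_1 = -(-55.542)/15.5 = 3.5833.
With d_i1 < 0 the first image is virtual and lies on the object side; the object distance for lens 2 is d_o2 = 15 - (-55.542) = 70.542 cm.
Second lens: d_i2 = 1/(1/(-6.5) - 1/(70.542)) = -5.952 cm.
m_2 = -(-5.952)/(70.542) = 0.0844.
Total m = m_1 x m_2 = (3.5833)(0.0844) = 0.3023.

0.30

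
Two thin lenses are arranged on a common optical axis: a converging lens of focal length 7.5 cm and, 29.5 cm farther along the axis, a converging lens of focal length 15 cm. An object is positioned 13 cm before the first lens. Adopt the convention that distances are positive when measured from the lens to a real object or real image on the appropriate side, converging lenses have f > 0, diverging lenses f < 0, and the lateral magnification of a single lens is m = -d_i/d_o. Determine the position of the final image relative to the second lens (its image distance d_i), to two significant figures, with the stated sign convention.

-55 cm

First lens: d_i1 = 1/(1/7.5 - 1/13) = 17.727 cm.
That image sits 11.773 cm in front of the second lens, so d_o2 = 11.773 cm.
Second lens: d_i2 = 1/(1/15 - 1/(11.773)) = -54.718 cm.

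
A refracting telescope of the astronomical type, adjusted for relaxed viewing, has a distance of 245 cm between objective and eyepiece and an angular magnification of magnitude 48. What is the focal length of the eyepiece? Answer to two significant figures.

5.0 cm

In normal adjustment the tube length equals f_obj + f_eye and |M| = f_obj/f_eye.
So f_obj = 48 f_eye and 48 f_eye + f_eye = 245 cm, giving f_eye = 245/49 = 5.000 cm and f_obj = 240.000 cm.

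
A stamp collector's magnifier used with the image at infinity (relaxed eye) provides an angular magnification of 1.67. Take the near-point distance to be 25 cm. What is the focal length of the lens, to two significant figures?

For the image at infinity, M = D/f.
f = D/M = 25/1.67 = 14.970 cm.

15 cm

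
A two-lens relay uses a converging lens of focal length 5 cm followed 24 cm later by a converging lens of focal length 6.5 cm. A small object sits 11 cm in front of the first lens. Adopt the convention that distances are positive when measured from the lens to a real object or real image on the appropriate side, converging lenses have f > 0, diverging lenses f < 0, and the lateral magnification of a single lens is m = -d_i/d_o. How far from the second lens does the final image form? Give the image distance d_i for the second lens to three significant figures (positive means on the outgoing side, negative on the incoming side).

First lens: d_i1 = 1/(1/5 - 1/11) = 9.167 cm.
That image sits 14.833 cm in front of the second lens, so d_o2 = 14.833 cm.
Second lens: d_i2 = 1/(1/6.5 - 1/(14.833)) = 11.570 cm.

11.6 cm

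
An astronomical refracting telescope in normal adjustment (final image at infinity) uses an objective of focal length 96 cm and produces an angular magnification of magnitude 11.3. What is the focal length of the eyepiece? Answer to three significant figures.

8.50 cm

|M| = f_obj/f_eye, so f_eye = f_obj/|M| = 96/11.3 = 8.496 cm.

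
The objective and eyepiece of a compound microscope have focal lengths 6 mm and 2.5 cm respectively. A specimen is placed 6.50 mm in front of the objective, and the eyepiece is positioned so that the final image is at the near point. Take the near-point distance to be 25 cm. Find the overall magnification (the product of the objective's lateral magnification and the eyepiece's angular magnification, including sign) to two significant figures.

Convert to cm: f_obj = 6 mm = 0.6 cm; d_o = 6.50 mm = 0.65 cm.
Objective: 1/d_i = 1/f_obj - 1/d_o = 1/0.6 - 1/0.65 = 0.12821 cm^-1, so d_i = 7.800 cm.
m_obj = -d_i/d_o = -7.800/0.65 = -12.000.
Eyepiece angular magnification (image at near point): M_eye = 1 + D/f_e = 1 + 25/2.5 = 11.000.
Overall M = m_obj x M_eye = (-12.000)(11.000) = -132.00.

-130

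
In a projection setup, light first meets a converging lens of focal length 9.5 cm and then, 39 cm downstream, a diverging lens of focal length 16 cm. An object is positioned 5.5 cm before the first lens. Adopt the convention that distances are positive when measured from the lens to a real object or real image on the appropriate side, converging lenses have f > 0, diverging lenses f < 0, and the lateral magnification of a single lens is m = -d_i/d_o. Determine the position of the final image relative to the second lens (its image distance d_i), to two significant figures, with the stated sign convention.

Lens 1: 1/d_i1 = 1/f_1 - 1/d_o1 = 1/9.5 - 1/5.5 = -0.07656 cm^-1, so d_i1 = -13.062 cm.
With d_i1 < 0 the first image is virtual and lies on the object side; the object distance for lens 2 is d_o2 = 39 - (-13.062) = 52.062 cm.
Lens 2: 1/d_i2 = 1/f_2 - 1/d_o2 = 1/(-16) - 1/(52.062) = -0.08171 cm^-1, so d_i2 = -12.239 cm.

-12 cm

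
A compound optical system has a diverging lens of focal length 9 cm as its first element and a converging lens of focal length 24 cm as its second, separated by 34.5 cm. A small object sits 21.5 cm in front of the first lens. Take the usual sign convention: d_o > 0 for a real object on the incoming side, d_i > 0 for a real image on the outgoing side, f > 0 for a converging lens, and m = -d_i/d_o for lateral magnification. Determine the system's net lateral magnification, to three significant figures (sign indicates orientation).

First lens: d_i1 = 1/(1/(-9) - 1/21.5) = -6.344 cm.
m_1 = -(-6.344)/21.5 = 0.2951.
With d_i1 < 0 the first image is virtual and lies on the object side; the object distance for lens 2 is d_o2 = 34.5 - (-6.344) = 40.844 cm.
Second lens: d_i2 = 1/(1/24 - 1/(40.844)) = 58.196 cm.
m_2 = -(58.196)/(40.844) = -1.4248.
The system's lateral magnification is m_1 m_2 = (0.2951)(-1.4248) = -0.4204.

-0.420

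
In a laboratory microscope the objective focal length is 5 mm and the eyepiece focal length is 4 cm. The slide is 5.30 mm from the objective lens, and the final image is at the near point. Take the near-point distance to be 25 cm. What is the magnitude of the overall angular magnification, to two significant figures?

120

Convert to cm: f_obj = 5 mm = 0.5 cm; d_o = 5.30 mm = 0.53 cm.
Objective: 1/d_i = 1/f_obj - 1/d_o = 1/0.5 - 1/0.53 = 0.11321 cm^-1, so d_i = 8.833 cm.
m_obj = -d_i/d_o = -8.833/0.53 = -16.667.
Eyepiece angular magnification (image at near point): M_eye = 1 + D/f_e = 1 + 25/4 = 7.250.
Overall M = m_obj x M_eye = (-16.667)(7.250) = -120.83.
|M| = 120.83.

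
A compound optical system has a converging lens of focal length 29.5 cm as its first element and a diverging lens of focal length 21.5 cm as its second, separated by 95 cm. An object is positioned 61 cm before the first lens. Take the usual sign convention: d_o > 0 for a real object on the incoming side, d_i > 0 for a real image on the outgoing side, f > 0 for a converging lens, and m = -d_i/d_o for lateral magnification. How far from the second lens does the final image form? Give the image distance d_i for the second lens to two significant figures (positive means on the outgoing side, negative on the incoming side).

Applying the thin-lens equation to the first lens, 1/29.5 = 1/61 + 1/d_i1, which gives d_i1 = 57.127 cm.
Object distance for lens 2: d_o2 = 95 - 57.127 = 37.873 cm.
Applying the thin-lens equation again with f_2 = -21.5 cm and d_o2 = 37.873 cm gives d_i2 = -13.714 cm.

-14 cm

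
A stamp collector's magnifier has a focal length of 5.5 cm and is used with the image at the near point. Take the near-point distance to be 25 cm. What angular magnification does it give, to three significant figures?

5.55

M = 1 + D/f = 1 + 25/5.5 = 5.545.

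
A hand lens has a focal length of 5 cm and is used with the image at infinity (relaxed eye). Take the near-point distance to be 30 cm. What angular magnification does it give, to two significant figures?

M = D/f = 30/5 = 6.000.

6.0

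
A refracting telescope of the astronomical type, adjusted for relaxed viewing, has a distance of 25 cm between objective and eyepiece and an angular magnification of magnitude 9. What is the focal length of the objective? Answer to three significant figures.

22.5 cm

In normal adjustment the tube length equals f_obj + f_eye and |M| = f_obj/f_eye.
So f_obj = 9 f_eye and 9 f_eye + f_eye = 25 cm, giving f_eye = 25/10 = 2.500 cm and f_obj = 22.500 cm.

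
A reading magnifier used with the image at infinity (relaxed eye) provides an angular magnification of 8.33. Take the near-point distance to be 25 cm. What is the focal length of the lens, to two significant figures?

3.0 cm

For the image at infinity, M = D/f.
f = D/M = 25/8.33 = 3.001 cm.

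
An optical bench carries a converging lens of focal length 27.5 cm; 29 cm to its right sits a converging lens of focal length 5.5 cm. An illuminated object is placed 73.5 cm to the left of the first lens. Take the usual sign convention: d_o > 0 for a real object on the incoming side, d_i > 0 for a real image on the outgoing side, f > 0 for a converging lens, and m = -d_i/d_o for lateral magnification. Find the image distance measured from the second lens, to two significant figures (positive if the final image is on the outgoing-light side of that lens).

4.0 cm

First lens: d_i1 = 1/(1/27.5 - 1/73.5) = 43.940 cm.
This image would form 43.940 cm past lens 1, i.e. 14.940 cm beyond lens 2, so it is a virtual object for lens 2: d_o2 = 29 - 43.940 = -14.940 cm.
Second lens: d_i2 = 1/(1/5.5 - 1/(-14.940)) = 4.020 cm.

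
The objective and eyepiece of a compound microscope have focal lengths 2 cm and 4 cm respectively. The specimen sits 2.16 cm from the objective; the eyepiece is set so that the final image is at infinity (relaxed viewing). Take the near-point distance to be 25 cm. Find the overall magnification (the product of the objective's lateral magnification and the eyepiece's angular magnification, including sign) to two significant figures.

-78

Objective: 1/d_i = 1/f_obj - 1/d_o = 1/2 - 1/2.16 = 0.03704 cm^-1, so d_i = 27.000 cm.
m_obj = -d_i/d_o = -27.000/2.16 = -12.500.
Eyepiece angular magnification (image at infinity): M_eye = D/f_e = 25/4 = 6.250.
Overall M = m_obj x M_eye = (-12.500)(6.250) = -78.12.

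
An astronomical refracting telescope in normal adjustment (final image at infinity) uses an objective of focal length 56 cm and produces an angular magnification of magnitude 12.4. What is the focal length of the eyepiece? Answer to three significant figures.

4.52 cm

|M| = f_obj/f_eye, so f_eye = f_obj/|M| = 56/12.4 = 4.516 cm.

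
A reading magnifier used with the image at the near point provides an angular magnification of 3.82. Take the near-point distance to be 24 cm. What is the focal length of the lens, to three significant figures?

8.51 cm

For the image at the near point, M = 1 + D/f.
f = D/(M - 1) = 24/(3.82 - 1) = 8.511 cm.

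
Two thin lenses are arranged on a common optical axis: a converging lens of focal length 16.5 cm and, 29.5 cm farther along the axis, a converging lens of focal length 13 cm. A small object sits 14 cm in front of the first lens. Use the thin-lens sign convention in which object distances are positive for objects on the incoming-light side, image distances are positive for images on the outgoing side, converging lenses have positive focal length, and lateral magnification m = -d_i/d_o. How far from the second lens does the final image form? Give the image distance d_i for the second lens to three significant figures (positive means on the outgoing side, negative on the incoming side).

Lens 1: 1/d_i1 = 1/f_1 - 1/d_o1 = 1/16.5 - 1/14 = -0.01082 cm^-1, so d_i1 = -92.400 cm.
With d_i1 < 0 the first image is virtual and lies on the object side; the object distance for lens 2 is d_o2 = 29.5 - (-92.400) = 121.900 cm.
Lens 2: 1/d_i2 = 1/f_2 - 1/d_o2 = 1/13 - 1/(121.900) = 0.06872 cm^-1, so d_i2 = 14.552 cm.

14.6 cm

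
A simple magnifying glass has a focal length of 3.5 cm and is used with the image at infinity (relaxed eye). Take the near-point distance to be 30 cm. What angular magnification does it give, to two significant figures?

8.6

M = D/f = 30/3.5 = 8.571.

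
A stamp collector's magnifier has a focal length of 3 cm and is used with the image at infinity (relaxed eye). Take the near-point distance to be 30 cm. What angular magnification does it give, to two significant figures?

10

M = D/f = 30/3 = 10.000.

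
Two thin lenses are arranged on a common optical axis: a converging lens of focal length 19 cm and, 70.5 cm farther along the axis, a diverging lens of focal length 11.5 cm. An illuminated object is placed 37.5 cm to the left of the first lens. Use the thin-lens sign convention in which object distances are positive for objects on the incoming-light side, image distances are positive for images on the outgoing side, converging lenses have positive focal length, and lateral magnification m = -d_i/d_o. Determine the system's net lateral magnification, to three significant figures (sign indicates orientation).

Lens 1: 1/d_i1 = 1/f_1 - 1/d_o1 = 1/19 - 1/37.5 = 0.02596 cm^-1, so d_i1 = 38.514 cm.
m_1 = -(38.514)/37.5 = -1.0270.
Object distance for lens 2: d_o2 = 70.5 - 38.514 = 31.986 cm.
Lens 2: 1/d_i2 = 1/f_2 - 1/d_o2 = 1/(-11.5) - 1/(31.986) = -0.11822 cm^-1, so d_i2 = -8.459 cm.
m_2 = -(-8.459)/(31.986) = 0.2644.
The system's lateral magnification is m_1 m_2 = (-1.0270)(0.2644) = -0.2716.

-0.272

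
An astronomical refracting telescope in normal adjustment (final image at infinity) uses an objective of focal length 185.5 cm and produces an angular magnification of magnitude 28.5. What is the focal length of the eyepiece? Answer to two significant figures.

|M| = f_obj/f_eye, so f_eye = f_obj/|M| = 185.5/28.5 = 6.509 cm.

6.5 cm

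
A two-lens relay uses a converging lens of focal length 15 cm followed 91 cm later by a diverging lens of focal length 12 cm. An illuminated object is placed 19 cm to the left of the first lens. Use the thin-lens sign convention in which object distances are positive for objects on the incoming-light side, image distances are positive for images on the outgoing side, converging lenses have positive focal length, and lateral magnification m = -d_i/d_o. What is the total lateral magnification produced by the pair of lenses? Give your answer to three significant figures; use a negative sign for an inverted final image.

-1.42

Lens 1: 1/d_i1 = 1/f_1 - 1/d_o1 = 1/15 - 1/19 = 0.01404 cm^-1, so d_i1 = 71.250 cm.
m_1 = -(71.250)/19 = -3.7500.
The intermediate image is 71.250 cm to the right of lens 1, so d_o2 = L - d_i1 = 91 - 71.250 = 19.750 cm.
Lens 2: 1/d_i2 = 1/f_2 - 1/d_o2 = 1/(-12) - 1/(19.750) = -0.13397 cm^-1, so d_i2 = -7.465 cm.
m_2 = -(-7.465)/(19.750) = 0.3780.
Overall magnification: m = m_1 m_2 = -1.4173.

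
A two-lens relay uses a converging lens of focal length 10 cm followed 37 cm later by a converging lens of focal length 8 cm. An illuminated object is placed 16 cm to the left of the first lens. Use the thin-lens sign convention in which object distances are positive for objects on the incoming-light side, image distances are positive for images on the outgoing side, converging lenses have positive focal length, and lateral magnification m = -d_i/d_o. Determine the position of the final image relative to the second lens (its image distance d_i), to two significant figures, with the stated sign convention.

First lens: d_i1 = 1/(1/10 - 1/16) = 26.667 cm.
That image sits 10.333 cm in front of the second lens, so d_o2 = 10.333 cm.
Second lens: d_i2 = 1/(1/8 - 1/(10.333)) = 35.429 cm.

35 cm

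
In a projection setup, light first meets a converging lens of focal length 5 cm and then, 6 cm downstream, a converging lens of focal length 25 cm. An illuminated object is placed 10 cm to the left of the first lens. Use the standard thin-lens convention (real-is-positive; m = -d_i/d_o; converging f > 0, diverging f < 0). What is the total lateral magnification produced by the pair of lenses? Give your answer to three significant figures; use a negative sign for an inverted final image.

-0.862

Lens 1: 1/d_i1 = 1/f_1 - 1/d_o1 = 1/5 - 1/10 = 0.10000 cm^-1, so d_i1 = 10.000 cm.
m_1 = -(10.000)/10 = -1.0000.
This image would form 10.000 cm past lens 1, i.e. 4.000 cm beyond lens 2, so it is a virtual object for lens 2: d_o2 = 6 - 10.000 = -4.000 cm.
Lens 2: 1/d_i2 = 1/f_2 - 1/d_o2 = 1/25 - 1/(-4.000) = 0.29000 cm^-1, so d_i2 = 3.448 cm.
m_2 = -(3.448)/(-4.000) = 0.8621.
Total m = m_1 x m_2 = (-1.0000)(0.8621) = -0.8621.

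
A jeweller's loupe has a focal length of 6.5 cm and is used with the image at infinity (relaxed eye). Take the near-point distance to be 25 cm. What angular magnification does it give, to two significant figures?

3.8

M = D/f = 25/6.5 = 3.846.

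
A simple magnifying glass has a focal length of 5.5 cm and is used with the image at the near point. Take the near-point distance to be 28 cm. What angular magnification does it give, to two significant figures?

M = 1 + D/f = 1 + 28/5.5 = 6.091.

6.1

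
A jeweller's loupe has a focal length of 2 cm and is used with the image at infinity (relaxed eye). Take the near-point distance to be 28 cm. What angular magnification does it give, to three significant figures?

14.0

M = D/f = 28/2 = 14.000.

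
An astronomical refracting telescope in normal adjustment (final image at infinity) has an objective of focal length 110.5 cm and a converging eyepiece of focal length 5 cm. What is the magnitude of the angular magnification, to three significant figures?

22.1

|M| = f_obj/|f_eye| = 110.5/5 = 22.100.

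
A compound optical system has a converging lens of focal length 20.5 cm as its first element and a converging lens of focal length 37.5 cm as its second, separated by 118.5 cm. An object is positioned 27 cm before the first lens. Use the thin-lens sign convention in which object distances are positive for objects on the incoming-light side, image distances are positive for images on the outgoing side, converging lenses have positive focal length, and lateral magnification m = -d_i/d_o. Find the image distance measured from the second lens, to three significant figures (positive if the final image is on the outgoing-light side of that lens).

-301 cm

First lens: d_i1 = 1/(1/20.5 - 1/27) = 85.154 cm.
Object distance for lens 2: d_o2 = 118.5 - 85.154 = 33.346 cm.
Second lens: d_i2 = 1/(1/37.5 - 1/(33.346)) = -301.042 cm.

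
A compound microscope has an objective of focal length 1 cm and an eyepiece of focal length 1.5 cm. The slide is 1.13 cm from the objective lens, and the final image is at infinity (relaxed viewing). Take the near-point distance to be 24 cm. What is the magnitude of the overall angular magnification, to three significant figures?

Objective: 1/d_i = 1/f_obj - 1/d_o = 1/1 - 1/1.13 = 0.11504 cm^-1, so d_i = 8.692 cm.
m_obj = -d_i/d_o = -8.692/1.13 = -7.692.
Eyepiece angular magnification (image at infinity): M_eye = D/f_e = 24/1.5 = 16.000.
Overall M = m_obj x M_eye = (-7.692)(16.000) = -123.08.
|M| = 123.08.

123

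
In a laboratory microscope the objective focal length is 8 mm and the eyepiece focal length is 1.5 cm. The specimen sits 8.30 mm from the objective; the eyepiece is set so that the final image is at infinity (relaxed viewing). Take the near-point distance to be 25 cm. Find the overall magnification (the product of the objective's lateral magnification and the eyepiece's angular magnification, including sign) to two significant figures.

-440

Convert to cm: f_obj = 8 mm = 0.8 cm; d_o = 8.30 mm = 0.83 cm.
Objective: 1/d_i = 1/f_obj - 1/d_o = 1/0.8 - 1/0.83 = 0.04518 cm^-1, so d_i = 22.133 cm.
m_obj = -d_i/d_o = -22.133/0.83 = -26.667.
Eyepiece angular magnification (image at infinity): M_eye = D/f_e = 25/1.5 = 16.667.
Overall M = m_obj x M_eye = (-26.667)(16.667) = -444.44.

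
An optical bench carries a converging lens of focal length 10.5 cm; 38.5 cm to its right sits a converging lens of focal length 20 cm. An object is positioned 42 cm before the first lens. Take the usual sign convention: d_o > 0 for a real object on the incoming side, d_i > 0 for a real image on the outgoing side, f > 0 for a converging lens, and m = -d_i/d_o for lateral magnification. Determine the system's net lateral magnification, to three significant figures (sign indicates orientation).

Lens 1: 1/d_i1 = 1/f_1 - 1/d_o1 = 1/10.5 - 1/42 = 0.07143 cm^-1, so d_i1 = 14.000 cm.
m_1 = -(14.000)/42 = -0.3333.
That image sits 24.500 cm in front of the second lens, so d_o2 = 24.500 cm.
Lens 2: 1/d_i2 = 1/f_2 - 1/d_o2 = 1/20 - 1/(24.500) = 0.00918 cm^-1, so d_i2 = 108.889 cm.
m_2 = -(108.889)/(24.500) = -4.4444.
Total m = m_1 x m_2 = (-0.3333)(-4.4444) = 1.4815.

1.48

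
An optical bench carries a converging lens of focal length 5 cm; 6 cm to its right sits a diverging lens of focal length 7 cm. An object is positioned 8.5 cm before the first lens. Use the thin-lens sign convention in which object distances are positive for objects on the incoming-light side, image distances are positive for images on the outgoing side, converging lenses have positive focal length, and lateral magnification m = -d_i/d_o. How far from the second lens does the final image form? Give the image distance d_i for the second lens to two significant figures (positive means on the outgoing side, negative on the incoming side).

First lens: d_i1 = 1/(1/5 - 1/8.5) = 12.143 cm.
This image would form 12.143 cm past lens 1, i.e. 6.143 cm beyond lens 2, so it is a virtual object for lens 2: d_o2 = 6 - 12.143 = -6.143 cm.
Second lens: d_i2 = 1/(1/(-7) - 1/(-6.143)) = 50.167 cm.

50 cm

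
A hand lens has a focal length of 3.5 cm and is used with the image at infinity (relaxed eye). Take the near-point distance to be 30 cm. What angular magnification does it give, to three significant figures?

M = D/f = 30/3.5 = 8.571.

8.57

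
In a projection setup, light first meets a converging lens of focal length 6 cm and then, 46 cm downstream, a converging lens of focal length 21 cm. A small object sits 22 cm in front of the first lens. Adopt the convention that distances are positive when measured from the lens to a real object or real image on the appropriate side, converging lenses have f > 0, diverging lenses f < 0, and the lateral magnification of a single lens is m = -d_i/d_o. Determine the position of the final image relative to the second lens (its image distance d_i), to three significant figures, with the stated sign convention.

47.3 cm

First lens: d_i1 = 1/(1/6 - 1/22) = 8.250 cm.
That image sits 37.750 cm in front of the second lens, so d_o2 = 37.750 cm.
Second lens: d_i2 = 1/(1/21 - 1/(37.750)) = 47.328 cm.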